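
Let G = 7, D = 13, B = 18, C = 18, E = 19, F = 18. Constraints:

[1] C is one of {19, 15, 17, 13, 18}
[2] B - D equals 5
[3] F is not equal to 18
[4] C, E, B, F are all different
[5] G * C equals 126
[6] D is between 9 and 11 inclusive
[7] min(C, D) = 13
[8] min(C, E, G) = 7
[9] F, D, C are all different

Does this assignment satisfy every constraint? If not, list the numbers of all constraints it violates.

[1] C = 18 is in {19, 15, 17, 13, 18}  OK
[2] B - D = 18 - 13 = 5  OK
[3] F = 18, but 18 is required to differ  FAIL
[4] C = B = 18, not all different  FAIL
[5] G * C = 7 * 18 = 126  OK
[6] D = 13 is outside [9, 11]  FAIL
[7] min(18, 13) = 13  OK
[8] min(18, 19, 7) = 7  OK
[9] F = C = 18, not all different  FAIL

The assignment fails constraints 3, 4, 6, 9.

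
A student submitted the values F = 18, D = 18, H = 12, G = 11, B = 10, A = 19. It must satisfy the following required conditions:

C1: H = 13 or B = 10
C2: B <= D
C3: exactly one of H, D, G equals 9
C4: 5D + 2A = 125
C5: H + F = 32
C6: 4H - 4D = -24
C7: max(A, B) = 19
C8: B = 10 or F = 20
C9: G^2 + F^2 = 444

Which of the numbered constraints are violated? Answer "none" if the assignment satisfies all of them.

Constraints 3, 4, 5, and 9 are violated.

C1: H = 12 ≠ 13, but B = 10 = 10 (second disjunct)  OK
C2: B = 10, D = 18; 10 ≤ 18  OK
C3: H=12, D=18, G=11; 0 of them equal 9, not exactly one  FAIL
C4: 5D + 2A = 5(18) + 2(19) = 128, not 125  FAIL
C5: H + F = 12 + 18 = 30, not 32  FAIL
C6: 4H - 4D = 4(12) - 4(18) = -24  OK
C7: max(19, 10) = 19  OK
C8: B = 10 = 10 (first disjunct)  OK
C9: G^2 + F^2 = 11^2 + 18^2 = 121 + 324 = 445, not 444  FAIL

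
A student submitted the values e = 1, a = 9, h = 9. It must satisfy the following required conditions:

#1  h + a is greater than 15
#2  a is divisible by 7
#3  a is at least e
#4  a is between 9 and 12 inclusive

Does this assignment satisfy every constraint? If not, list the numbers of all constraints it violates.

Constraint 2 is violated.

#1 h + a = 9 + 9 = 18; 18 > 15  OK
#2 9 = 7*1 + 2, so 7 does not divide 9  FAIL
#3 a = 9, e = 1; 9 ≥ 1  OK
#4 a = 9 lies in [9, 12]  OK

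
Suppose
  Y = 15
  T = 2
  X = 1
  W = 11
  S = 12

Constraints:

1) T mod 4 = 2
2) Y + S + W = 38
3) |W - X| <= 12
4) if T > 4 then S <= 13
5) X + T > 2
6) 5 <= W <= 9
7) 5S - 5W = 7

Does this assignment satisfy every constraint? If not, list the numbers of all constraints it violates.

Constraints 6 and 7 do not hold.

1) 2 mod 4 = 2 — holds.
2) Y + S + W = 15 + 12 + 11 = 38 — holds.
3) |11 - 1| = 10; 10 ≤ 12 — holds.
4) T = 2, not > 4; antecedent false, conditional vacuously true — holds.
5) X + T = 1 + 2 = 3; 3 > 2 — holds.
6) W = 11 is outside [5, 9] — fails.
7) 5S - 5W = 5(12) - 5(11) = 5, not 7 — fails.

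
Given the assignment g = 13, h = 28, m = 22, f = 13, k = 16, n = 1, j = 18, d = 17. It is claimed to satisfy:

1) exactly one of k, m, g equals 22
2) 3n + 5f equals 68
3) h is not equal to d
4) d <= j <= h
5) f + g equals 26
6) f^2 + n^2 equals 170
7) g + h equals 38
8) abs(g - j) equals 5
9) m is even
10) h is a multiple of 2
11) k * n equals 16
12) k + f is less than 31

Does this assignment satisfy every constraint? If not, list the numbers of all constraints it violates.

The assignment fails constraint 7.

1) k=16, m=22, g=13; 1 of them equals 22  ✔
2) 3n + 5f = 3(1) + 5(13) = 68  ✔
3) h = 28, d = 17; distinct  ✔
4) values 17 <= 18 <= 28  ✔
5) f + g = 13 + 13 = 26  ✔
6) f^2 + n^2 = 13^2 + 1^2 = 169 + 1 = 170  ✔
7) g + h = 13 + 28 = 41, not 38  ✘
8) abs(13 - 18) = 5  ✔
9) m = 22 is even  ✔
10) 28 / 2 = 14, so 2 divides 28  ✔
11) k * n = 16 * 1 = 16  ✔
12) k + f = 16 + 13 = 29; 29 < 31  ✔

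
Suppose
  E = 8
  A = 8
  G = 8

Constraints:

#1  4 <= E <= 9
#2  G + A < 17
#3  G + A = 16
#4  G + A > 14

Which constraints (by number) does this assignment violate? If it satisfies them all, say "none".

None — every constraint holds.

#1 E = 8 lies in [4, 9]  yes
#2 G + A = 8 + 8 = 16; 16 < 17  yes
#3 G + A = 8 + 8 = 16  yes
#4 G + A = 8 + 8 = 16; 16 > 14  yes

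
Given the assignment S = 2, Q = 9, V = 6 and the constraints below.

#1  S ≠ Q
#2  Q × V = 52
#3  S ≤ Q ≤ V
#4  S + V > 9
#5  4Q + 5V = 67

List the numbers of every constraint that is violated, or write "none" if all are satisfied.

Constraints 2, 3, 4, 5 do not hold.

#1 S = 2, Q = 9; distinct  true
#2 Q × V = 9 × 6 = 54, not 52  false
#3 values 2, 9, 6; Q = 9 is not ≤ V = 6  false
#4 S + V = 2 + 6 = 8; 8 ≤ 9, bound 9 not met  false
#5 4Q + 5V = 4(9) + 5(6) = 66, not 67  false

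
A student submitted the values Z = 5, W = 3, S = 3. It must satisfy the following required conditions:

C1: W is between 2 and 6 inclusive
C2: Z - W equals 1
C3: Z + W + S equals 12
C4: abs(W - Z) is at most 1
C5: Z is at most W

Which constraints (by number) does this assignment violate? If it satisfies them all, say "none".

Violated: 2, 3, 4, and 5.

C1: W = 3 lies in [2, 6] — OK.
C2: Z - W = 5 - 3 = 2, not 1 — violated.
C3: Z + W + S = 5 + 3 + 3 = 11, not 12 — violated.
C4: abs(3 - 5) = 2; 2 > 1, exceeds bound 1 — violated.
C5: Z = 5, W = 3; 5 > 3 (want ≤) — violated.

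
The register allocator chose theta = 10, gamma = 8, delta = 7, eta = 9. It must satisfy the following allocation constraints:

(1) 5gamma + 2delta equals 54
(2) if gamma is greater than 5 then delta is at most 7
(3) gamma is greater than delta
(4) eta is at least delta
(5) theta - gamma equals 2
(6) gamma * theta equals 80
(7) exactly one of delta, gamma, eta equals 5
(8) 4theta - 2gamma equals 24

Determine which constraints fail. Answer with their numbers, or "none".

(1) 5gamma + 2delta = 5(8) + 2(7) = 54 — holds.
(2) gamma = 8 > 5, so we need delta ≤ 7; delta = 7 ≤ 7 — holds.
(3) gamma = 8, delta = 7; 8 > 7 — holds.
(4) eta = 9, delta = 7; 9 ≥ 7 — holds.
(5) theta - gamma = 10 - 8 = 2 — holds.
(6) gamma * theta = 8 * 10 = 80 — holds.
(7) delta=7, gamma=8, eta=9; 0 of them equal 5, not exactly one — fails.
(8) 4theta - 2gamma = 4(10) - 2(8) = 24 — holds.

Constraint 7 does not hold.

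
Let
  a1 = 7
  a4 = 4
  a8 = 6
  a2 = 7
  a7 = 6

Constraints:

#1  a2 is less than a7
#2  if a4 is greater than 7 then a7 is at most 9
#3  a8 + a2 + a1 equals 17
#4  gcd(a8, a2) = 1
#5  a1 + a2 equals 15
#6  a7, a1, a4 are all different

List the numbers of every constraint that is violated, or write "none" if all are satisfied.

#1 a2 = 7, a7 = 6; 7 ≥ 6 (want <) — violated.
#2 a4 = 4, not > 7; antecedent false, conditional vacuously true — satisfied.
#3 a8 + a2 + a1 = 6 + 7 + 7 = 20, not 17 — violated.
#4 gcd(6, 7) = 1 — satisfied.
#5 a1 + a2 = 7 + 7 = 14, not 15 — violated.
#6 values 6, 7, 4 are pairwise distinct — satisfied.

Constraints 1, 3, 5 are violated.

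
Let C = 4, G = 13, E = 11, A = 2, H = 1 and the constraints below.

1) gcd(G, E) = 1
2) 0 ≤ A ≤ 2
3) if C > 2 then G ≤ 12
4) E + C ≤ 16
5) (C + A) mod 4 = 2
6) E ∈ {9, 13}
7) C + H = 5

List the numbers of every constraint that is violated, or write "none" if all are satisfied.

The assignment fails constraints 3 and 6.

1) gcd(13, 11) = 1  yes
2) A = 2 lies in [0, 2]  yes
3) C = 4 > 2, so we need G ≤ 12; but G = 13 > 12  no
4) E + C = 11 + 4 = 15; 15 ≤ 16  yes
5) C + A = 6; 6 mod 4 = 2  yes
6) E = 11 is not in {9, 13}  no
7) C + H = 4 + 1 = 5  yes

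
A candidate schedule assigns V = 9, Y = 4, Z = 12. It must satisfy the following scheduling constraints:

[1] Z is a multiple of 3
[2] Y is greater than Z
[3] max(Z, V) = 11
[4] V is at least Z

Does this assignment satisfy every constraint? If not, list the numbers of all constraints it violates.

Constraints 2, 3, and 4 are violated.

[1] 12 / 3 = 4, so 3 divides 12  ✓
[2] Y = 4, Z = 12; 4 ≤ 12 (want >)  ✗
[3] max(12, 9) = 12, not 11  ✗
[4] V = 9, Z = 12; 9 < 12 (want ≥)  ✗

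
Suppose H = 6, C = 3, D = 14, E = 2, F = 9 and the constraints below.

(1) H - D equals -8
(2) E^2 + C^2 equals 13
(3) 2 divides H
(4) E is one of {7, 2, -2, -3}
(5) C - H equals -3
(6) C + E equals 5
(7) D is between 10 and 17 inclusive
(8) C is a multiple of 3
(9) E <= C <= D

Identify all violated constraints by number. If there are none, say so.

(1) H - D = 6 - 14 = -8 — satisfied.
(2) E^2 + C^2 = 2^2 + 3^2 = 4 + 9 = 13 — satisfied.
(3) 6 / 2 = 3, so 2 divides 6 — satisfied.
(4) E = 2 is in {7, 2, -2, -3} — satisfied.
(5) C - H = 3 - 6 = -3 — satisfied.
(6) C + E = 3 + 2 = 5 — satisfied.
(7) D = 14 lies in [10, 17] — satisfied.
(8) 3 / 3 = 1, so 3 divides 3 — satisfied.
(9) values 2 <= 3 <= 14 — satisfied.

Yes — all constraints hold.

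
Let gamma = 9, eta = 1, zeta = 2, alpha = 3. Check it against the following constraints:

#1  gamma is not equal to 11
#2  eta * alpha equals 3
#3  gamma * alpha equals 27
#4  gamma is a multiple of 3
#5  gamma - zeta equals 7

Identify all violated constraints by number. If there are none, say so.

#1 gamma = 9, and 9 ≠ 11  OK
#2 eta * alpha = 1 * 3 = 3  OK
#3 gamma * alpha = 9 * 3 = 27  OK
#4 9 / 3 = 3, so 3 divides 9  OK
#5 gamma - zeta = 9 - 2 = 7  OK

Yes — all constraints hold.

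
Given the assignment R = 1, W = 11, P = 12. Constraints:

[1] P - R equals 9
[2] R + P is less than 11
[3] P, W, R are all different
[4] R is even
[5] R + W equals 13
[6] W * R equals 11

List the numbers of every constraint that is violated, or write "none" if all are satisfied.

[1] P - R = 12 - 1 = 11, not 9 — violated.
[2] R + P = 1 + 12 = 13; 13 ≥ 11, bound 11 not met — violated.
[3] values 12, 11, 1 are pairwise distinct — OK.
[4] R = 1 is odd — violated.
[5] R + W = 1 + 11 = 12, not 13 — violated.
[6] W * R = 11 * 1 = 11 — OK.

Constraints 1, 2, 4, and 5 are violated.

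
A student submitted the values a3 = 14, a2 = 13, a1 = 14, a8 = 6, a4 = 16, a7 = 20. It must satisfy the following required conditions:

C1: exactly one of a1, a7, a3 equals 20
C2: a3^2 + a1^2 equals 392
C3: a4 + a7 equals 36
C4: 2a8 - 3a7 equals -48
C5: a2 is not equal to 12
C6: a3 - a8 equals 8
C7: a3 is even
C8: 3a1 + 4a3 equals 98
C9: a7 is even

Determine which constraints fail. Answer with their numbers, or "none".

The assignment satisfies every constraint.

C1: a1=14, a7=20, a3=14; 1 of them equals 20  ✓
C2: a3^2 + a1^2 = 14^2 + 14^2 = 196 + 196 = 392  ✓
C3: a4 + a7 = 16 + 20 = 36  ✓
C4: 2a8 - 3a7 = 2(6) - 3(20) = -48  ✓
C5: a2 = 13, and 13 ≠ 12  ✓
C6: a3 - a8 = 14 - 6 = 8  ✓
C7: a3 = 14 is even  ✓
C8: 3a1 + 4a3 = 3(14) + 4(14) = 98  ✓
C9: a7 = 20 is even  ✓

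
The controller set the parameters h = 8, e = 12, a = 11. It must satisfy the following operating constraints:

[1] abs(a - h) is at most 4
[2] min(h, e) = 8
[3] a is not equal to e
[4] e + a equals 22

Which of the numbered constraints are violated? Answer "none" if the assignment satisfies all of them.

No — constraint 4 is not satisfied.

[1] abs(11 - 8) = 3; 3 ≤ 4  ✔
[2] min(8, 12) = 8  ✔
[3] a = 11, e = 12; distinct  ✔
[4] e + a = 12 + 11 = 23, not 22  ✘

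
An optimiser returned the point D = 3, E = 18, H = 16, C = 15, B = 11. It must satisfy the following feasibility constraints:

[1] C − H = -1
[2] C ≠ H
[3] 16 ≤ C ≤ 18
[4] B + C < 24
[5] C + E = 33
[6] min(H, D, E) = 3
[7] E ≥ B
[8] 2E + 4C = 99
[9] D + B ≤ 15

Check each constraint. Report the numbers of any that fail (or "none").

No — constraints 3, 4, 8 are not satisfied.

[1] C − H = 15 − 16 = -1  ✔
[2] C = 15, H = 16; distinct  ✔
[3] C = 15 is outside [16, 18]  ✘
[4] B + C = 11 + 15 = 26; 26 ≥ 24, bound 24 not met  ✘
[5] C + E = 15 + 18 = 33  ✔
[6] min(16, 3, 18) = 3  ✔
[7] E = 18, B = 11; 18 ≥ 11  ✔
[8] 2E + 4C = 2(18) + 4(15) = 96, not 99  ✘
[9] D + B = 3 + 11 = 14; 14 ≤ 15  ✔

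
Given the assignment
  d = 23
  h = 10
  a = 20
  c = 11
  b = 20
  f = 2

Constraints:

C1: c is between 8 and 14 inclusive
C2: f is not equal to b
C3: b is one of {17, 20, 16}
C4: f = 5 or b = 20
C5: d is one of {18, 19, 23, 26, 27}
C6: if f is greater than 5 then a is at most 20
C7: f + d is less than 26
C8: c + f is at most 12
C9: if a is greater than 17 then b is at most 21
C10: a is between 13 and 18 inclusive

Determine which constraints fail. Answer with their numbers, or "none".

C1: c = 11 lies in [8, 14] — holds.
C2: f = 2, b = 20; distinct — holds.
C3: b = 20 is in {17, 20, 16} — holds.
C4: f = 2 ≠ 5, but b = 20 = 20 (second disjunct) — holds.
C5: d = 23 is in {18, 19, 23, 26, 27} — holds.
C6: f = 2, not > 5; antecedent false, conditional vacuously true — holds.
C7: f + d = 2 + 23 = 25; 25 < 26 — holds.
C8: c + f = 11 + 2 = 13; 13 > 12, bound 12 not met — does not hold.
C9: a = 20 > 17, so we need b ≤ 21; b = 20 ≤ 21 — holds.
C10: a = 20 is outside [13, 18] — does not hold.

Constraints 8, 10 do not hold.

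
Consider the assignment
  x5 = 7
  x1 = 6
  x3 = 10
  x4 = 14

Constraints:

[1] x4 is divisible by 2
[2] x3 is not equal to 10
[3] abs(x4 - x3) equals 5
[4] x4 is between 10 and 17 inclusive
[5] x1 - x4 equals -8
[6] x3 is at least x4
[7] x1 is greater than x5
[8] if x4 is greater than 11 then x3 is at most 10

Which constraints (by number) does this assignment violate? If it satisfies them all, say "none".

[1] 14 / 2 = 7, so 2 divides 14  yes
[2] x3 = 10, but 10 is required to differ  no
[3] abs(14 - 10) = 4, not 5  no
[4] x4 = 14 lies in [10, 17]  yes
[5] x1 - x4 = 6 - 14 = -8  yes
[6] x3 = 10, x4 = 14; 10 < 14 (want ≥)  no
[7] x1 = 6, x5 = 7; 6 ≤ 7 (want >)  no
[8] x4 = 14 > 11, so we need x3 ≤ 10; x3 = 10 ≤ 10  yes

Constraints 2, 3, 6, and 7 are violated.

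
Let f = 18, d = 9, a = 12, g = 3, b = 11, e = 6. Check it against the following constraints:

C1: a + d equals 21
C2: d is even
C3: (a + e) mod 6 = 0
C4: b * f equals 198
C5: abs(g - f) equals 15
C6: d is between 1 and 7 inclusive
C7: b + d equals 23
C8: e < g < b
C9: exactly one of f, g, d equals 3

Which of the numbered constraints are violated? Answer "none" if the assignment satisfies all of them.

C1: a + d = 12 + 9 = 21 — satisfied.
C2: d = 9 is odd — violated.
C3: a + e = 18; 18 mod 6 = 0 — satisfied.
C4: b * f = 11 * 18 = 198 — satisfied.
C5: abs(3 - 18) = 15 — satisfied.
C6: d = 9 is outside [1, 7] — violated.
C7: b + d = 11 + 9 = 20, not 23 — violated.
C8: values 6, 3, 11; e = 6 is not < g = 3 — violated.
C9: f=18, g=3, d=9; 1 of them equals 3 — satisfied.

Violated: 2, 6, 7, 8.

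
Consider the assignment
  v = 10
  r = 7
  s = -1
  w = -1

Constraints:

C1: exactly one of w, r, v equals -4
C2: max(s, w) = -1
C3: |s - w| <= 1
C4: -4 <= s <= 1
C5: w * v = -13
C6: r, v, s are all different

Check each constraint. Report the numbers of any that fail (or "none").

C1: w=-1, r=7, v=10; 0 of them equal -4, not exactly one — fails.
C2: max(-1, -1) = -1 — holds.
C3: |-1 - (-1)| = 0; 0 ≤ 1 — holds.
C4: s = -1 lies in [-4, 1] — holds.
C5: w * v = -1 * 10 = -10, not -13 — fails.
C6: values 7, 10, -1 are pairwise distinct — holds.

Constraints 1, 5 are violated.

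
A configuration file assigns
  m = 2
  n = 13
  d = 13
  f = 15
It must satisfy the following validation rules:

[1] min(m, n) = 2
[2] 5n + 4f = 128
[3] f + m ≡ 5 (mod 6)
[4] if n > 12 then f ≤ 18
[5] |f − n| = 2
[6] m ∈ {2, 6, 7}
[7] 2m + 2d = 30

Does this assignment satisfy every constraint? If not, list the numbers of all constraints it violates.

The assignment fails constraint 2.

[1] min(2, 13) = 2  true
[2] 5n + 4f = 5(13) + 4(15) = 125, not 128  false
[3] f + m = 17; 17 mod 6 = 5  true
[4] n = 13 > 12, so we need f ≤ 18; f = 15 ≤ 18  true
[5] |15 − 13| = 2  true
[6] m = 2 is in {2, 6, 7}  true
[7] 2m + 2d = 2(2) + 2(13) = 30  true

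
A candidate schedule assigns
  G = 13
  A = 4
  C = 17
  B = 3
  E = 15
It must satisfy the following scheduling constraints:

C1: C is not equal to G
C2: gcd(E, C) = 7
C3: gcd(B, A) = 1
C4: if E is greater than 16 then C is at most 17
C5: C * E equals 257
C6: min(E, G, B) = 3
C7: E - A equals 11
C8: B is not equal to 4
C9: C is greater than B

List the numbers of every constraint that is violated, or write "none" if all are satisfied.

C1: C = 17, G = 13; distinct  ✔
C2: gcd(15, 17) = 1, not 7  ✘
C3: gcd(3, 4) = 1  ✔
C4: E = 15, not > 16; antecedent false, conditional vacuously true  ✔
C5: C * E = 17 * 15 = 255, not 257  ✘
C6: min(15, 13, 3) = 3  ✔
C7: E - A = 15 - 4 = 11  ✔
C8: B = 3, and 3 ≠ 4  ✔
C9: C = 17, B = 3; 17 > 3  ✔

Constraints 2 and 5 do not hold.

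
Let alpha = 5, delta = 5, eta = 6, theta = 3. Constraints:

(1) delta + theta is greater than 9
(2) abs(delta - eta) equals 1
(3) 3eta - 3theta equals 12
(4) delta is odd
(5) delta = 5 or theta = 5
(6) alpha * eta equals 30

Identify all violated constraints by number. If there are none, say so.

Constraints 1 and 3 are violated.

(1) delta + theta = 5 + 3 = 8; 8 ≤ 9, bound 9 not met — does not hold.
(2) abs(5 - 6) = 1 — holds.
(3) 3eta - 3theta = 3(6) - 3(3) = 9, not 12 — does not hold.
(4) delta = 5 is odd — holds.
(5) delta = 5 = 5 (first disjunct) — holds.
(6) alpha * eta = 5 * 6 = 30 — holds.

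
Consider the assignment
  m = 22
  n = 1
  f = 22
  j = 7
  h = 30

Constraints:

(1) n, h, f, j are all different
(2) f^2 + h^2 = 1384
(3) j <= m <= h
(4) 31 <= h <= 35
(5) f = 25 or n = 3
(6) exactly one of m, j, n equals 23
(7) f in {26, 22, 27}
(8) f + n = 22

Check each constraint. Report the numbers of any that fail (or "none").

(1) values 1, 30, 22, 7 are pairwise distinct — satisfied.
(2) f^2 + h^2 = 22^2 + 30^2 = 484 + 900 = 1384 — satisfied.
(3) values 7 <= 22 <= 30 — satisfied.
(4) h = 30 is outside [31, 35] — violated.
(5) f = 22 ≠ 25 and n = 1 ≠ 3; both disjuncts false — violated.
(6) m=22, j=7, n=1; 0 of them equal 23, not exactly one — violated.
(7) f = 22 is in {26, 22, 27} — satisfied.
(8) f + n = 22 + 1 = 23, not 22 — violated.

Constraints 4, 5, 6, 8 do not hold.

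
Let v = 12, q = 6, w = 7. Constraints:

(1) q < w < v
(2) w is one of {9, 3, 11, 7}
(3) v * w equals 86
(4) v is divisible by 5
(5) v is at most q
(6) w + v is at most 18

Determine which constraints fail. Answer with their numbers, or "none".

Constraints 3, 4, 5, 6 are violated.

(1) values 6 < 7 < 12 — satisfied.
(2) w = 7 is in {9, 3, 11, 7} — satisfied.
(3) v * w = 12 * 7 = 84, not 86 — violated.
(4) 12 = 5*2 + 2, so 5 does not divide 12 — violated.
(5) v = 12, q = 6; 12 > 6 (want ≤) — violated.
(6) w + v = 7 + 12 = 19; 19 > 18, bound 18 not met — violated.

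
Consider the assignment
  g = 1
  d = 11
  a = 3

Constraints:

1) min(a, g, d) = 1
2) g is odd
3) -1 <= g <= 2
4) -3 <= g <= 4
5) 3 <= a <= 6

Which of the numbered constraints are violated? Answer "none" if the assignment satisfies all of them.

All constraints are satisfied.

1) min(3, 1, 11) = 1  true
2) g = 1 is odd  true
3) g = 1 lies in [-1, 2]  true
4) g = 1 lies in [-3, 4]  true
5) a = 3 lies in [3, 6]  true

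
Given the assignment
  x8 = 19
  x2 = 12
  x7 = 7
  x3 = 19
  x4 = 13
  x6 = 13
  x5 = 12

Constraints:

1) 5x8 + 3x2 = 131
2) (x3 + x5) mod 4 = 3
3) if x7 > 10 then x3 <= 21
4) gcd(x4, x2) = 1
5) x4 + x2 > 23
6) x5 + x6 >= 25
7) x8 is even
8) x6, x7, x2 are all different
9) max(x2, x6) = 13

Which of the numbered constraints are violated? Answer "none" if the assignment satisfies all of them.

Violated: 7.

1) 5x8 + 3x2 = 5(19) + 3(12) = 131 — satisfied.
2) x3 + x5 = 31; 31 mod 4 = 3 — satisfied.
3) x7 = 7, not > 10; antecedent false, conditional vacuously true — satisfied.
4) gcd(13, 12) = 1 — satisfied.
5) x4 + x2 = 13 + 12 = 25; 25 > 23 — satisfied.
6) x5 + x6 = 12 + 13 = 25; 25 ≥ 25 — satisfied.
7) x8 = 19 is odd — violated.
8) values 13, 7, 12 are pairwise distinct — satisfied.
9) max(12, 13) = 13 — satisfied.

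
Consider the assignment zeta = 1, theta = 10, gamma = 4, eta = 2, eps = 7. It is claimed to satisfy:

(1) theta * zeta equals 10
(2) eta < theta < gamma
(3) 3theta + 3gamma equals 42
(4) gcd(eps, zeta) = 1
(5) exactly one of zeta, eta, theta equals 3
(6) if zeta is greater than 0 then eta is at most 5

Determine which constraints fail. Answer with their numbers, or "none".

Violated: 2 and 5.

(1) theta * zeta = 10 * 1 = 10 — holds.
(2) values 2, 10, 4; theta = 10 is not < gamma = 4 — fails.
(3) 3theta + 3gamma = 3(10) + 3(4) = 42 — holds.
(4) gcd(7, 1) = 1 — holds.
(5) zeta=1, eta=2, theta=10; 0 of them equal 3, not exactly one — fails.
(6) zeta = 1 > 0, so we need eta ≤ 5; eta = 2 ≤ 5 — holds.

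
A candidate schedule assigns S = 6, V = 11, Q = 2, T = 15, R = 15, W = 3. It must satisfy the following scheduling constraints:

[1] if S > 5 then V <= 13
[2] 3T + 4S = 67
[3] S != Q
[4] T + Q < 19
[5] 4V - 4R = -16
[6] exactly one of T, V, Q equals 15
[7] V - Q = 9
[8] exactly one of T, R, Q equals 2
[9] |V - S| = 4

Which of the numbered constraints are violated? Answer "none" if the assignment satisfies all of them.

[1] S = 6 > 5, so we need V ≤ 13; V = 11 ≤ 13 — OK.
[2] 3T + 4S = 3(15) + 4(6) = 69, not 67 — violated.
[3] S = 6, Q = 2; distinct — OK.
[4] T + Q = 15 + 2 = 17; 17 < 19 — OK.
[5] 4V - 4R = 4(11) - 4(15) = -16 — OK.
[6] T=15, V=11, Q=2; 1 of them equals 15 — OK.
[7] V - Q = 11 - 2 = 9 — OK.
[8] T=15, R=15, Q=2; 1 of them equals 2 — OK.
[9] |11 - 6| = 5, not 4 — violated.

No — constraints 2 and 9 are not satisfied.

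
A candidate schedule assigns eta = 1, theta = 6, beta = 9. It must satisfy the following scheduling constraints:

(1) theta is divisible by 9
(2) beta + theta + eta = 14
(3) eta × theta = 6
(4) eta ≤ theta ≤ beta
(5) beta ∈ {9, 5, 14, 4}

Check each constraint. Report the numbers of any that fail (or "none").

(1) 6 = 9×0 + 6, so 9 does not divide 6  fails
(2) beta + theta + eta = 9 + 6 + 1 = 16, not 14  fails
(3) eta × theta = 1 × 6 = 6  holds
(4) values 1 ≤ 6 ≤ 9  holds
(5) beta = 9 is in {9, 5, 14, 4}  holds

Constraints 1, 2 do not hold.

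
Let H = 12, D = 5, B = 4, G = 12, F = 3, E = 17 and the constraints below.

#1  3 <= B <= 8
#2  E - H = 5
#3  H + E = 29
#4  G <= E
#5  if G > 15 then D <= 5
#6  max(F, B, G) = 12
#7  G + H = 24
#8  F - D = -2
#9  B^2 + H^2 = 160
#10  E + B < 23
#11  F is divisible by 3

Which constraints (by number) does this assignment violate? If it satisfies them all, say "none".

#1 B = 4 lies in [3, 8]  ✓
#2 E - H = 17 - 12 = 5  ✓
#3 H + E = 12 + 17 = 29  ✓
#4 G = 12, E = 17; 12 ≤ 17  ✓
#5 G = 12, not > 15; antecedent false, conditional vacuously true  ✓
#6 max(3, 4, 12) = 12  ✓
#7 G + H = 12 + 12 = 24  ✓
#8 F - D = 3 - 5 = -2  ✓
#9 B^2 + H^2 = 4^2 + 12^2 = 16 + 144 = 160  ✓
#10 E + B = 17 + 4 = 21; 21 < 23  ✓
#11 3 / 3 = 1, so 3 divides 3  ✓

None — every constraint holds.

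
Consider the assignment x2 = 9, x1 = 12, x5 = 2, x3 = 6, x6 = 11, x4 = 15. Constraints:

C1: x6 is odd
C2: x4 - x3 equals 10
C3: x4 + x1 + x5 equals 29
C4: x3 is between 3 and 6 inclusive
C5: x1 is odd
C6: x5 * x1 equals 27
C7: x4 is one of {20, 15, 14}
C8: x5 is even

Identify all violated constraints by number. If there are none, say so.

C1: x6 = 11 is odd  true
C2: x4 - x3 = 15 - 6 = 9, not 10  false
C3: x4 + x1 + x5 = 15 + 12 + 2 = 29  true
C4: x3 = 6 lies in [3, 6]  true
C5: x1 = 12 is even  false
C6: x5 * x1 = 2 * 12 = 24, not 27  false
C7: x4 = 15 is in {20, 15, 14}  true
C8: x5 = 2 is even  true

Violated: 2, 5, and 6.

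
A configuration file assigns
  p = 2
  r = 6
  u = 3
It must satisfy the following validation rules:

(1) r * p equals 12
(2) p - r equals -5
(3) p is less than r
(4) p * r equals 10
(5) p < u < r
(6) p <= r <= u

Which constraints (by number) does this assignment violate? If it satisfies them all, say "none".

Constraints 2, 4, 6 are violated.

(1) r * p = 6 * 2 = 12 — holds.
(2) p - r = 2 - 6 = -4, not -5 — fails.
(3) p = 2, r = 6; 2 < 6 — holds.
(4) p * r = 2 * 6 = 12, not 10 — fails.
(5) values 2 < 3 < 6 — holds.
(6) values 2, 6, 3; r = 6 is not <= u = 3 — fails.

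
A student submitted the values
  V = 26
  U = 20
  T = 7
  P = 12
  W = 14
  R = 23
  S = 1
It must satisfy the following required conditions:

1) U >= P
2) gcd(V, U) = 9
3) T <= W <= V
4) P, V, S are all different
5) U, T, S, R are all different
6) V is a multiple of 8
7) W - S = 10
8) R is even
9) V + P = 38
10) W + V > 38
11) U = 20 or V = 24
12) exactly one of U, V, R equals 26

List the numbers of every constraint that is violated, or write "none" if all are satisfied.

Violated: 2, 6, 7, 8.

1) U = 20, P = 12; 20 ≥ 12  yes
2) gcd(26, 20) = 2, not 9  no
3) values 7 <= 14 <= 26  yes
4) values 12, 26, 1 are pairwise distinct  yes
5) values 20, 7, 1, 23 are pairwise distinct  yes
6) 26 = 8*3 + 2, so 8 does not divide 26  no
7) W - S = 14 - 1 = 13, not 10  no
8) R = 23 is odd  no
9) V + P = 26 + 12 = 38  yes
10) W + V = 14 + 26 = 40; 40 > 38  yes
11) U = 20 = 20 (first disjunct)  yes
12) U=20, V=26, R=23; 1 of them equals 26  yes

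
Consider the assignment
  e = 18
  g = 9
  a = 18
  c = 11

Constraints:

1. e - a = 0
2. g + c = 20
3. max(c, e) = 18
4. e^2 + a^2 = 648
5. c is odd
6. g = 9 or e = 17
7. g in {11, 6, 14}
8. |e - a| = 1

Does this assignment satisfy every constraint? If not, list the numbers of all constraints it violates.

Constraints 7 and 8 do not hold.

1. e - a = 18 - 18 = 0  true
2. g + c = 9 + 11 = 20  true
3. max(11, 18) = 18  true
4. e^2 + a^2 = 18^2 + 18^2 = 324 + 324 = 648  true
5. c = 11 is odd  true
6. g = 9 = 9 (first disjunct)  true
7. g = 9 is not in {11, 6, 14}  false
8. |18 - 18| = 0, not 1  false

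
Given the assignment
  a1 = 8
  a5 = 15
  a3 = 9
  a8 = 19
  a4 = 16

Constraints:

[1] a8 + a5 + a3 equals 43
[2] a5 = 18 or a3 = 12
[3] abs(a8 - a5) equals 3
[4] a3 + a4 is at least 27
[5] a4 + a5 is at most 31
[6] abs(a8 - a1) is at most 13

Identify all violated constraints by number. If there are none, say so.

[1] a8 + a5 + a3 = 19 + 15 + 9 = 43  ✓
[2] a5 = 15 ≠ 18 and a3 = 9 ≠ 12; both disjuncts false  ✗
[3] abs(19 - 15) = 4, not 3  ✗
[4] a3 + a4 = 9 + 16 = 25; 25 < 27, bound 27 not met  ✗
[5] a4 + a5 = 16 + 15 = 31; 31 ≤ 31  ✓
[6] abs(19 - 8) = 11; 11 ≤ 13  ✓

Constraints 2, 3, and 4 do not hold.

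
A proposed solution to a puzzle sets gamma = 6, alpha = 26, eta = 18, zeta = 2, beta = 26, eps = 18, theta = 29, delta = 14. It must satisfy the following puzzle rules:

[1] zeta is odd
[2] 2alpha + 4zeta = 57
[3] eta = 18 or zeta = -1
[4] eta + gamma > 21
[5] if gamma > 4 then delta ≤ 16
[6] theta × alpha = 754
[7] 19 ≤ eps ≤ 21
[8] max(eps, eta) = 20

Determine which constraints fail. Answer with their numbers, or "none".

[1] zeta = 2 is even  ✘
[2] 2alpha + 4zeta = 2(26) + 4(2) = 60, not 57  ✘
[3] eta = 18 = 18 (first disjunct)  ✔
[4] eta + gamma = 18 + 6 = 24; 24 > 21  ✔
[5] gamma = 6 > 4, so we need delta ≤ 16; delta = 14 ≤ 16  ✔
[6] theta × alpha = 29 × 26 = 754  ✔
[7] eps = 18 is outside [19, 21]  ✘
[8] max(18, 18) = 18, not 20  ✘

The assignment fails constraints 1, 2, 7, 8.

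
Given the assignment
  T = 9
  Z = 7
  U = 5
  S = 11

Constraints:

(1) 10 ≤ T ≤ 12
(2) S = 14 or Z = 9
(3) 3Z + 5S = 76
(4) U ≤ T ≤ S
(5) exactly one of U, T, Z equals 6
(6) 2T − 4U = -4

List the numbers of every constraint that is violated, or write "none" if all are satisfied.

(1) T = 9 is outside [10, 12] — does not hold.
(2) S = 11 ≠ 14 and Z = 7 ≠ 9; both disjuncts false — does not hold.
(3) 3Z + 5S = 3(7) + 5(11) = 76 — holds.
(4) values 5 ≤ 9 ≤ 11 — holds.
(5) U=5, T=9, Z=7; 0 of them equal 6, not exactly one — does not hold.
(6) 2T − 4U = 2(9) − 4(5) = -2, not -4 — does not hold.

Constraints 1, 2, 5, and 6 are violated.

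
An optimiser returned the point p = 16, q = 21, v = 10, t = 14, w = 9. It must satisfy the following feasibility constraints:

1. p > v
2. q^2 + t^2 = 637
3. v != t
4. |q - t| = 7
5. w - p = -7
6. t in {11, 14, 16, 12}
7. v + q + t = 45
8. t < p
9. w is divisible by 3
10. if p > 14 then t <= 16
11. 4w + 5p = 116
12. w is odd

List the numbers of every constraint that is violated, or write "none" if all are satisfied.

Yes — all constraints hold.

1. p = 16, v = 10; 16 > 10 — holds.
2. q^2 + t^2 = 21^2 + 14^2 = 441 + 196 = 637 — holds.
3. v = 10, t = 14; distinct — holds.
4. |21 - 14| = 7 — holds.
5. w - p = 9 - 16 = -7 — holds.
6. t = 14 is in {11, 14, 16, 12} — holds.
7. v + q + t = 10 + 21 + 14 = 45 — holds.
8. t = 14, p = 16; 14 < 16 — holds.
9. 9 / 3 = 3, so 3 divides 9 — holds.
10. p = 16 > 14, so we need t ≤ 16; t = 14 ≤ 16 — holds.
11. 4w + 5p = 4(9) + 5(16) = 116 — holds.
12. w = 9 is odd — holds.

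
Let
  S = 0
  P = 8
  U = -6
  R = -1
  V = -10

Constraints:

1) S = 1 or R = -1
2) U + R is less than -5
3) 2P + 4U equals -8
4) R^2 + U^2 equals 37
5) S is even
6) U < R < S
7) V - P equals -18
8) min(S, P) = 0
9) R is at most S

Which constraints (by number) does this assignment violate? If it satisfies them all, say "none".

1) S = 0 ≠ 1, but R = -1 = -1 (second disjunct)  yes
2) U + R = -6 + (-1) = -7; -7 < -5  yes
3) 2P + 4U = 2(8) + 4(-6) = -8  yes
4) R^2 + U^2 = (-1)^2 + (-6)^2 = 1 + 36 = 37  yes
5) S = 0 is even  yes
6) values -6 < -1 < 0  yes
7) V - P = -10 - 8 = -18  yes
8) min(0, 8) = 0  yes
9) R = -1, S = 0; -1 ≤ 0  yes

The assignment satisfies every constraint.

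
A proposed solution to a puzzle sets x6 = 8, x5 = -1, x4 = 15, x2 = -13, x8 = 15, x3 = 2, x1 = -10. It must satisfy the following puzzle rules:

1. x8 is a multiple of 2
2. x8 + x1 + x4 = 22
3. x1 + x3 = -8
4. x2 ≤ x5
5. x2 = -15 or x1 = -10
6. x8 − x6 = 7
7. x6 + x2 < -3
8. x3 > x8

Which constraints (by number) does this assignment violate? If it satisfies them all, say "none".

The assignment fails constraints 1, 2, 8.

1. 15 = 2×7 + 1, so 2 does not divide 15 — violated.
2. x8 + x1 + x4 = 15 + (-10) + 15 = 20, not 22 — violated.
3. x1 + x3 = -10 + 2 = -8 — OK.
4. x2 = -13, x5 = -1; -13 ≤ -1 — OK.
5. x2 = -13 ≠ -15, but x1 = -10 = -10 (second disjunct) — OK.
6. x8 − x6 = 15 − 8 = 7 — OK.
7. x6 + x2 = 8 + (-13) = -5; -5 < -3 — OK.
8. x3 = 2, x8 = 15; 2 ≤ 15 (want >) — violated.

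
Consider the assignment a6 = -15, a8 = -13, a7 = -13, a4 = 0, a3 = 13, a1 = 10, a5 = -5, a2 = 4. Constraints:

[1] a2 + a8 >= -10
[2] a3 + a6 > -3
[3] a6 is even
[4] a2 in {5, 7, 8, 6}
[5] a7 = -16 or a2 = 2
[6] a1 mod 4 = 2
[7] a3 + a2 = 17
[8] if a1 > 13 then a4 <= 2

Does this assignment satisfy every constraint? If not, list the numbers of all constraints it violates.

[1] a2 + a8 = 4 + (-13) = -9; -9 ≥ -10  ✓
[2] a3 + a6 = 13 + (-15) = -2; -2 > -3  ✓
[3] a6 = -15 is odd  ✗
[4] a2 = 4 is not in {5, 7, 8, 6}  ✗
[5] a7 = -13 ≠ -16 and a2 = 4 ≠ 2; both disjuncts false  ✗
[6] 10 mod 4 = 2  ✓
[7] a3 + a2 = 13 + 4 = 17  ✓
[8] a1 = 10, not > 13; antecedent false, conditional vacuously true  ✓

No — constraints 3, 4, and 5 are not satisfied.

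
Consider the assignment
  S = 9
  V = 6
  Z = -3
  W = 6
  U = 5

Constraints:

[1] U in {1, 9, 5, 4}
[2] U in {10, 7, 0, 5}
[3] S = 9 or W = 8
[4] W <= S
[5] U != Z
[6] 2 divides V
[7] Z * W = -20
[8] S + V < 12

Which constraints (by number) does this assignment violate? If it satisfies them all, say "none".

No — constraints 7, 8 are not satisfied.

[1] U = 5 is in {1, 9, 5, 4} — OK.
[2] U = 5 is in {10, 7, 0, 5} — OK.
[3] S = 9 = 9 (first disjunct) — OK.
[4] W = 6, S = 9; 6 ≤ 9 — OK.
[5] U = 5, Z = -3; distinct — OK.
[6] 6 / 2 = 3, so 2 divides 6 — OK.
[7] Z * W = -3 * 6 = -18, not -20 — violated.
[8] S + V = 9 + 6 = 15; 15 ≥ 12, bound 12 not met — violated.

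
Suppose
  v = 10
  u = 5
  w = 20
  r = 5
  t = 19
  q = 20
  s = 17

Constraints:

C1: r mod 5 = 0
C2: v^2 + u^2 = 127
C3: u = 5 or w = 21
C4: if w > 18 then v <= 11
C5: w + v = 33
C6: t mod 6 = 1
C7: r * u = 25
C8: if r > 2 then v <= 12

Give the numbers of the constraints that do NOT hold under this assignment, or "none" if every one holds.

C1: 5 mod 5 = 0 — holds.
C2: v^2 + u^2 = 10^2 + 5^2 = 100 + 25 = 125, not 127 — does not hold.
C3: u = 5 = 5 (first disjunct) — holds.
C4: w = 20 > 18, so we need v ≤ 11; v = 10 ≤ 11 — holds.
C5: w + v = 20 + 10 = 30, not 33 — does not hold.
C6: 19 mod 6 = 1 — holds.
C7: r * u = 5 * 5 = 25 — holds.
C8: r = 5 > 2, so we need v ≤ 12; v = 10 ≤ 12 — holds.

No — constraints 2 and 5 are not satisfied.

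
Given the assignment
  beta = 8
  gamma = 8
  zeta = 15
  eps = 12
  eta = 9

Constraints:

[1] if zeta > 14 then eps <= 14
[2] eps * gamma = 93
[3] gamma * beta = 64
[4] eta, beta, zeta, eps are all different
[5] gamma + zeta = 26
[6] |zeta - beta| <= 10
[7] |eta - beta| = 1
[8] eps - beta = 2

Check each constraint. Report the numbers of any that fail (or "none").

[1] zeta = 15 > 14, so we need eps ≤ 14; eps = 12 ≤ 14 — holds.
[2] eps * gamma = 12 * 8 = 96, not 93 — fails.
[3] gamma * beta = 8 * 8 = 64 — holds.
[4] values 9, 8, 15, 12 are pairwise distinct — holds.
[5] gamma + zeta = 8 + 15 = 23, not 26 — fails.
[6] |15 - 8| = 7; 7 ≤ 10 — holds.
[7] |9 - 8| = 1 — holds.
[8] eps - beta = 12 - 8 = 4, not 2 — fails.

The assignment fails constraints 2, 5, 8.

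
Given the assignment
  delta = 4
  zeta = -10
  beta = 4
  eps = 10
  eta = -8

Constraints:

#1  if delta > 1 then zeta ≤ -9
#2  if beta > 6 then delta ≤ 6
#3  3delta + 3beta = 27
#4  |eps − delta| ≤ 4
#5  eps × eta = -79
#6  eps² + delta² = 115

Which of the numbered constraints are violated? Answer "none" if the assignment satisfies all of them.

Constraints 3, 4, 5, 6 are violated.

#1 delta = 4 > 1, so we need zeta ≤ -9; zeta = -10 ≤ -9  yes
#2 beta = 4, not > 6; antecedent false, conditional vacuously true  yes
#3 3delta + 3beta = 3(4) + 3(4) = 24, not 27  no
#4 |10 − 4| = 6; 6 > 4, exceeds bound 4  no
#5 eps × eta = 10 × (-8) = -80, not -79  no
#6 eps² + delta² = 10² + 4² = 100 + 16 = 116, not 115  no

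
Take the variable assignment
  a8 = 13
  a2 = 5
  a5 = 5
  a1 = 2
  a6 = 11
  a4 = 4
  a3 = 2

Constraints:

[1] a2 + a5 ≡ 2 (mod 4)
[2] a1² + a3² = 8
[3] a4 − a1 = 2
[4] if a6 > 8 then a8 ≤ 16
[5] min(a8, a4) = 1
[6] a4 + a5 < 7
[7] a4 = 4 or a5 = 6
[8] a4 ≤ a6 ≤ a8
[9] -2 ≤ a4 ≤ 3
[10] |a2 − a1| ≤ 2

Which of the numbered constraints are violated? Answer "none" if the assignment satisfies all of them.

[1] a2 + a5 = 10; 10 mod 4 = 2  yes
[2] a1² + a3² = 2² + 2² = 4 + 4 = 8  yes
[3] a4 − a1 = 4 − 2 = 2  yes
[4] a6 = 11 > 8, so we need a8 ≤ 16; a8 = 13 ≤ 16  yes
[5] min(13, 4) = 4, not 1  no
[6] a4 + a5 = 4 + 5 = 9; 9 ≥ 7, bound 7 not met  no
[7] a4 = 4 = 4 (first disjunct)  yes
[8] values 4 ≤ 11 ≤ 13  yes
[9] a4 = 4 is outside [-2, 3]  no
[10] |5 − 2| = 3; 3 > 2, exceeds bound 2  no

Constraints 5, 6, 9, 10 are violated.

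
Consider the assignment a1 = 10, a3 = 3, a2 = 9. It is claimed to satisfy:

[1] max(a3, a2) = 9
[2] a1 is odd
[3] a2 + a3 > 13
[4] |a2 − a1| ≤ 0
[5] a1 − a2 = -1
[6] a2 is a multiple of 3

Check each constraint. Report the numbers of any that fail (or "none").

[1] max(3, 9) = 9 — OK.
[2] a1 = 10 is even — violated.
[3] a2 + a3 = 9 + 3 = 12; 12 ≤ 13, bound 13 not met — violated.
[4] |9 − 10| = 1; 1 > 0, exceeds bound 0 — violated.
[5] a1 − a2 = 10 − 9 = 1, not -1 — violated.
[6] 9 / 3 = 3, so 3 divides 9 — OK.

No — constraints 2, 3, 4, and 5 are not satisfied.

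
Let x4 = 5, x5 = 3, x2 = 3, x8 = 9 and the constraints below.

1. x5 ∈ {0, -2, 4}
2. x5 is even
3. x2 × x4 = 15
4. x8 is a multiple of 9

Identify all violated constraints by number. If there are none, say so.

Constraints 1, 2 are violated.

1. x5 = 3 is not in {0, -2, 4} — does not hold.
2. x5 = 3 is odd — does not hold.
3. x2 × x4 = 3 × 5 = 15 — holds.
4. 9 / 9 = 1, so 9 divides 9 — holds.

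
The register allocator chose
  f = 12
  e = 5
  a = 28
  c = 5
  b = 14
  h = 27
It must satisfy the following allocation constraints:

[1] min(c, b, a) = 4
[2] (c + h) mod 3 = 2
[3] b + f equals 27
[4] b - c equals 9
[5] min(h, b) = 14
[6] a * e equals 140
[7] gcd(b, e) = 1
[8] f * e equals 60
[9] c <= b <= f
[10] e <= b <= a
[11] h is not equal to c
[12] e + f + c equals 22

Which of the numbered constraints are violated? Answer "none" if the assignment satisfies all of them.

[1] min(5, 14, 28) = 5, not 4  FAIL
[2] c + h = 32; 32 mod 3 = 2  OK
[3] b + f = 14 + 12 = 26, not 27  FAIL
[4] b - c = 14 - 5 = 9  OK
[5] min(27, 14) = 14  OK
[6] a * e = 28 * 5 = 140  OK
[7] gcd(14, 5) = 1  OK
[8] f * e = 12 * 5 = 60  OK
[9] values 5, 14, 12; b = 14 is not <= f = 12  FAIL
[10] values 5 <= 14 <= 28  OK
[11] h = 27, c = 5; distinct  OK
[12] e + f + c = 5 + 12 + 5 = 22  OK

Violated: 1, 3, 9.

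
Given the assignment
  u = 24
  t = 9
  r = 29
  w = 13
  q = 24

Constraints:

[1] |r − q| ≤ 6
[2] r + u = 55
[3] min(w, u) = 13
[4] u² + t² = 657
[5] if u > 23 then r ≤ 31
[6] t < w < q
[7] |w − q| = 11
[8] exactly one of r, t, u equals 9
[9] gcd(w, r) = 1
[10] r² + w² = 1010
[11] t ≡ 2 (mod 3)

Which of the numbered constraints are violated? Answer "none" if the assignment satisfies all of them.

No — constraints 2, 11 are not satisfied.

[1] |29 − 24| = 5; 5 ≤ 6 — satisfied.
[2] r + u = 29 + 24 = 53, not 55 — violated.
[3] min(13, 24) = 13 — satisfied.
[4] u² + t² = 24² + 9² = 576 + 81 = 657 — satisfied.
[5] u = 24 > 23, so we need r ≤ 31; r = 29 ≤ 31 — satisfied.
[6] values 9 < 13 < 24 — satisfied.
[7] |13 − 24| = 11 — satisfied.
[8] r=29, t=9, u=24; 1 of them equals 9 — satisfied.
[9] gcd(13, 29) = 1 — satisfied.
[10] r² + w² = 29² + 13² = 841 + 169 = 1010 — satisfied.
[11] 9 mod 3 = 0, not 2 — violated.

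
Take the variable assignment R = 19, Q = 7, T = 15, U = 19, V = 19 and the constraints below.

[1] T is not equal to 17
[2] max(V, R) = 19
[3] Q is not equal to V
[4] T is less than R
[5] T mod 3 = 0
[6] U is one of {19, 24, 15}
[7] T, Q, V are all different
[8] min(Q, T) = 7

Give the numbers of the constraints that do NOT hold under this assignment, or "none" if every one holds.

None — every constraint holds.

[1] T = 15, and 15 ≠ 17  ✓
[2] max(19, 19) = 19  ✓
[3] Q = 7, V = 19; distinct  ✓
[4] T = 15, R = 19; 15 < 19  ✓
[5] 15 mod 3 = 0  ✓
[6] U = 19 is in {19, 24, 15}  ✓
[7] values 15, 7, 19 are pairwise distinct  ✓
[8] min(7, 15) = 7  ✓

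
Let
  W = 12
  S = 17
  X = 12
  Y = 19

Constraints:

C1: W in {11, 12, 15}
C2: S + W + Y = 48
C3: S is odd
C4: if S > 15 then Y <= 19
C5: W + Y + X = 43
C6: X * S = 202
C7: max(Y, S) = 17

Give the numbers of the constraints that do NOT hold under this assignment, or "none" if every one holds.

C1: W = 12 is in {11, 12, 15}  OK
C2: S + W + Y = 17 + 12 + 19 = 48  OK
C3: S = 17 is odd  OK
C4: S = 17 > 15, so we need Y ≤ 19; Y = 19 ≤ 19  OK
C5: W + Y + X = 12 + 19 + 12 = 43  OK
C6: X * S = 12 * 17 = 204, not 202  FAIL
C7: max(19, 17) = 19, not 17  FAIL

No — constraints 6, 7 are not satisfied.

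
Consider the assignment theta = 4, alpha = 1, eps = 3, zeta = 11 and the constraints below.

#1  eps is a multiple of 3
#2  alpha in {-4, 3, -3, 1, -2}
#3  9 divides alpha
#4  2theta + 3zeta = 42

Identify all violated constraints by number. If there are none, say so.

#1 3 / 3 = 1, so 3 divides 3 — satisfied.
#2 alpha = 1 is in {-4, 3, -3, 1, -2} — satisfied.
#3 1 = 9*0 + 1, so 9 does not divide 1 — violated.
#4 2theta + 3zeta = 2(4) + 3(11) = 41, not 42 — violated.

Constraints 3 and 4 do not hold.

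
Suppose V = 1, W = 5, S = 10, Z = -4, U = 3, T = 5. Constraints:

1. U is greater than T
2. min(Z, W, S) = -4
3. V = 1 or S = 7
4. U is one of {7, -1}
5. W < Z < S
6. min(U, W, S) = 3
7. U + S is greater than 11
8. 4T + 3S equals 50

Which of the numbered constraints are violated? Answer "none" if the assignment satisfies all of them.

Constraints 1, 4, and 5 do not hold.

1. U = 3, T = 5; 3 ≤ 5 (want >) — violated.
2. min(-4, 5, 10) = -4 — OK.
3. V = 1 = 1 (first disjunct) — OK.
4. U = 3 is not in {7, -1} — violated.
5. values 5, -4, 10; W = 5 is not < Z = -4 — violated.
6. min(3, 5, 10) = 3 — OK.
7. U + S = 3 + 10 = 13; 13 > 11 — OK.
8. 4T + 3S = 4(5) + 3(10) = 50 — OK.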